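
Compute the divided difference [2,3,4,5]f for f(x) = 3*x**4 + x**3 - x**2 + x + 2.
43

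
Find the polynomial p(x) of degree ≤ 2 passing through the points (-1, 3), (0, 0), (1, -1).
x**2 - 2*x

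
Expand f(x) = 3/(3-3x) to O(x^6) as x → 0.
1 + x + x**2 + x**3 + x**4 + x**5 + O(x**6)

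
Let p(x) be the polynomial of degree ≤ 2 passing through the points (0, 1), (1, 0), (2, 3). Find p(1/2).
0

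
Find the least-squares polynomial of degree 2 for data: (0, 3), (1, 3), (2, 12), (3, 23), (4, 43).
14/5 + (-2)x + (3)x²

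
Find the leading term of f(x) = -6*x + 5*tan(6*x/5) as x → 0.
72*x**3/25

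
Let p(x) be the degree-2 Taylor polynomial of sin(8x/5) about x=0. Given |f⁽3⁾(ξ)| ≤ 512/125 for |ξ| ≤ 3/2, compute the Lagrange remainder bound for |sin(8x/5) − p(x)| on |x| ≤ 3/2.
288/125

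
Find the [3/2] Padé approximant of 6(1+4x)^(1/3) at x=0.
(896*x**3/135 + 224*x**2/5 + 168*x/5 + 6)/(32*x**2/9 + 64*x/15 + 1)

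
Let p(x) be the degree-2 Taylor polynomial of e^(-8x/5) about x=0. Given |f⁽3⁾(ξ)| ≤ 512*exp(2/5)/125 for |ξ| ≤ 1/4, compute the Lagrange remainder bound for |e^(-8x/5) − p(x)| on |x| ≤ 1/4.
4*exp(2/5)/375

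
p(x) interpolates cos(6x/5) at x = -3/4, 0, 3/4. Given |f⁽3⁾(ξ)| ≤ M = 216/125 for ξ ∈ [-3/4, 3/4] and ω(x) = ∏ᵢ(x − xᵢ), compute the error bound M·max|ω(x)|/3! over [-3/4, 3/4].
27*sqrt(3)/1000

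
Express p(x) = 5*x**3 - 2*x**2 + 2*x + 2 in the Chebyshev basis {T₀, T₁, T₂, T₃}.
T₀ + (23/4)T₁ - T₂ + (5/4)T₃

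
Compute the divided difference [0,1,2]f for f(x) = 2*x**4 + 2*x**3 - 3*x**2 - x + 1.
17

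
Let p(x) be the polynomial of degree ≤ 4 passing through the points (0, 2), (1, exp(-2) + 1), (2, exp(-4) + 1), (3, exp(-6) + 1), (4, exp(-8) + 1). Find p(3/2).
(-20*exp(2) + 3 + 90*exp(4) + 60*exp(6) + 123*exp(8))*exp(-8)/128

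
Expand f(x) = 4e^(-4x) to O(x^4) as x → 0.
4 - 16*x + 32*x**2 - 128*x**3/3 + O(x**4)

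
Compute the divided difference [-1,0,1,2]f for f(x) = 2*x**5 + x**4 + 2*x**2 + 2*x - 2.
12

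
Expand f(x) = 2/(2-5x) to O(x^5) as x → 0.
1 + 5*x/2 + 25*x**2/4 + 125*x**3/8 + 625*x**4/16 + O(x**5)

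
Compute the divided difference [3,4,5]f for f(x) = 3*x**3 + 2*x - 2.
36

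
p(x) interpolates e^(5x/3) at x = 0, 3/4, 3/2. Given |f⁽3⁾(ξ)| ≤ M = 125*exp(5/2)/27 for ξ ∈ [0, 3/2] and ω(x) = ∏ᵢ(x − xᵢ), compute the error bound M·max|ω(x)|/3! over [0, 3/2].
125*sqrt(3)*exp(5/2)/1728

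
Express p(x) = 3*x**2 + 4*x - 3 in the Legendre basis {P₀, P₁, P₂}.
(-2)P₀ + (4)P₁ + (2)P₂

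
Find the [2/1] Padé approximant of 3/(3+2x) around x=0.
1/(2*x/3 + 1)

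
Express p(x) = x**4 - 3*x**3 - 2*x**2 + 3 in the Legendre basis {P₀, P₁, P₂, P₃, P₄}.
(38/15)P₀ + (-9/5)P₁ + (-16/21)P₂ + (-6/5)P₃ + (8/35)P₄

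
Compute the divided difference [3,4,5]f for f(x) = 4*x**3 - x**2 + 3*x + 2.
47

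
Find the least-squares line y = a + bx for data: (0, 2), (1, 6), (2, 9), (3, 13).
a = 21/10, b = 18/5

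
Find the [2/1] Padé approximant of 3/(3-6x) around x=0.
1/(1 - 2*x)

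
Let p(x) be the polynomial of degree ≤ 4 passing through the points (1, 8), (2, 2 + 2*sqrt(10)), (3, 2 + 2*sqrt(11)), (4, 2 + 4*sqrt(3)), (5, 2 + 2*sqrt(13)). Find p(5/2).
-5*sqrt(3)/8 + 3*sqrt(13)/64 + 113/64 + 15*sqrt(10)/16 + 45*sqrt(11)/32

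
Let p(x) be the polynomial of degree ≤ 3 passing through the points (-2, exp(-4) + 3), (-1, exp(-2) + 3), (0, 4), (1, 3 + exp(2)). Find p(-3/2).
(5 + 15*exp(2) + (exp(2) + 43)*exp(4))*exp(-4)/16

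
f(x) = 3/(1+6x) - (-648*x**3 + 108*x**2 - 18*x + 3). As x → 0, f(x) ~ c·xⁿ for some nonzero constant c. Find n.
4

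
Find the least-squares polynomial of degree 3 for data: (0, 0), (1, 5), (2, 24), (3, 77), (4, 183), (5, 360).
1/14 + (313/84)x + (-61/28)x² + (19/6)x³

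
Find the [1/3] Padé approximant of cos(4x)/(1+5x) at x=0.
(1 - 4*x/3)/(88*x**3/3 + 4*x**2/3 + 11*x/3 + 1)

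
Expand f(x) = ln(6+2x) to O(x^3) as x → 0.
log(6) + x/3 - x**2/18 + O(x**3)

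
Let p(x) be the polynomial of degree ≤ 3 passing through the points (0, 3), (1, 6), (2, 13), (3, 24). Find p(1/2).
4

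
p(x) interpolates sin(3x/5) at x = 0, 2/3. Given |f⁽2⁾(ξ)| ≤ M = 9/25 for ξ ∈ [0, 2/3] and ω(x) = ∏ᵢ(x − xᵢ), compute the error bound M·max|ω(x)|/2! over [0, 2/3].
1/50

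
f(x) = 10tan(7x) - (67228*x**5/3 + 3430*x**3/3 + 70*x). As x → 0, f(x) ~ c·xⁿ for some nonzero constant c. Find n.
7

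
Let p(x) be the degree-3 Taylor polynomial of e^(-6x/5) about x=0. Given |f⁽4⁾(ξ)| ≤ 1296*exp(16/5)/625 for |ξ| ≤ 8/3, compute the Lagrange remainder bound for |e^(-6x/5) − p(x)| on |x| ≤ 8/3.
8192*exp(16/5)/1875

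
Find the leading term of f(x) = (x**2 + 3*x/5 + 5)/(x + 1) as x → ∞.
x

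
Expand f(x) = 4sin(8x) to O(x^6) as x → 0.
32*x - 1024*x**3/3 + 16384*x**5/15 + O(x**6)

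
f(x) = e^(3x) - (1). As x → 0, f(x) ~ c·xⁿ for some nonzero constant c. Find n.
1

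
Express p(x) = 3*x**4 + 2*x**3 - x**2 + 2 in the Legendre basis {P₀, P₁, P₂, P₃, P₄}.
(34/15)P₀ + (6/5)P₁ + (22/21)P₂ + (4/5)P₃ + (24/35)P₄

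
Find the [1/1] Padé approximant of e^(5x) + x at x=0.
(47*x/12 + 1)/(1 - 25*x/12)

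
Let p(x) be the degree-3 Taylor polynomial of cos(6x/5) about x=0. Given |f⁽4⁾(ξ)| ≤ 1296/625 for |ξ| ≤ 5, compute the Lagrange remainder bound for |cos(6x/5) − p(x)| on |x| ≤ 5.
54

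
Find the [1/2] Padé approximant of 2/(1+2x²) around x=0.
2/(2*x**2 + 1)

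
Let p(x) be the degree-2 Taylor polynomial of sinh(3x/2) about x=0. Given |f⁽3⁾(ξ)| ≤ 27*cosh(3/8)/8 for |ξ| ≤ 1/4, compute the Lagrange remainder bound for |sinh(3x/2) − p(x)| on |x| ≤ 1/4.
9*cosh(3/8)/1024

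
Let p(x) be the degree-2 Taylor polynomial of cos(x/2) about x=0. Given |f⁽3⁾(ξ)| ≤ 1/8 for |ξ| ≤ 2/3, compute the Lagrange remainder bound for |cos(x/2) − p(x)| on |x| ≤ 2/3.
1/162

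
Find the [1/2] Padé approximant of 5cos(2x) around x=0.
5/(2*x**2 + 1)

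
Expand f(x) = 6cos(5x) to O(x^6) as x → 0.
6 - 75*x**2 + 625*x**4/4 + O(x**6)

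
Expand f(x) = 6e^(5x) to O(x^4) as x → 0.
6 + 30*x + 75*x**2 + 125*x**3 + O(x**4)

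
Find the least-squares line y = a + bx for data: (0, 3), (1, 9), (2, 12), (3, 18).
a = 33/10, b = 24/5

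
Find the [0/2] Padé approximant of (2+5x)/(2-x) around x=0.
1/(15*x**2/2 - 3*x + 1)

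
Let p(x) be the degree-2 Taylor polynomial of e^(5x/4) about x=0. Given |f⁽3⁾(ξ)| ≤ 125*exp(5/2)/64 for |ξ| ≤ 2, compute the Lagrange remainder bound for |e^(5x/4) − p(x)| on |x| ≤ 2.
125*exp(5/2)/48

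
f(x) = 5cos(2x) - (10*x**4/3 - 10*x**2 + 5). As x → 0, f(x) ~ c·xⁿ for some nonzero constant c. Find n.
6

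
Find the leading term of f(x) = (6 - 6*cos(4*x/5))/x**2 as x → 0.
48/25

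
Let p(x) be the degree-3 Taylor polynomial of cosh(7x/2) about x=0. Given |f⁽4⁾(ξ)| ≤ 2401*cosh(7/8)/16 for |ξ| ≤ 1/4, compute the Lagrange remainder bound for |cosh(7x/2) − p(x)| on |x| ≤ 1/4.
2401*cosh(7/8)/98304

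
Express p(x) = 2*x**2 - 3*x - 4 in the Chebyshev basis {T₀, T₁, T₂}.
(-3)T₀ + (-3)T₁ + T₂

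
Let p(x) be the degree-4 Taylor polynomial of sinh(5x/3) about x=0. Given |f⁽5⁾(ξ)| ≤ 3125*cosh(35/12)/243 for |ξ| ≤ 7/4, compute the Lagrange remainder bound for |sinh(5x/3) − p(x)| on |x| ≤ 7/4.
10504375*cosh(35/12)/5971968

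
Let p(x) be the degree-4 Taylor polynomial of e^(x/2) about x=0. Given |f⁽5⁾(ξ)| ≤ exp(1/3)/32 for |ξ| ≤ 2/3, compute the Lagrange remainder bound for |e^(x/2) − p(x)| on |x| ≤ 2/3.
exp(1/3)/29160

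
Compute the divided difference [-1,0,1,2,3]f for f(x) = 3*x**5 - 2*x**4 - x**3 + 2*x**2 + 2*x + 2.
13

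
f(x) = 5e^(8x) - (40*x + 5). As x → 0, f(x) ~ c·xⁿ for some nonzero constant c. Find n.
2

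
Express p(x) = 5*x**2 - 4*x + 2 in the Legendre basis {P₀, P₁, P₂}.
(11/3)P₀ + (-4)P₁ + (10/3)P₂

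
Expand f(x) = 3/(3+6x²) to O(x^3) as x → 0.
1 - 2*x**2 + O(x**3)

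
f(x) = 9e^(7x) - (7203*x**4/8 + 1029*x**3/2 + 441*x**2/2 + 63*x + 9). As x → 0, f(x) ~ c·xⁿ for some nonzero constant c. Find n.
5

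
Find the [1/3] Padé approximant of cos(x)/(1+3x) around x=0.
(1 - 5*x/36)/(103*x**3/72 + x**2/12 + 103*x/36 + 1)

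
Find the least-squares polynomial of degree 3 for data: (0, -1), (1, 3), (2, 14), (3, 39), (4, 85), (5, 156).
-19/21 + (116/63)x + (65/84)x² + (37/36)x³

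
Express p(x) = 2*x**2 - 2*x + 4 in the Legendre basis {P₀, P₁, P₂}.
(14/3)P₀ + (-2)P₁ + (4/3)P₂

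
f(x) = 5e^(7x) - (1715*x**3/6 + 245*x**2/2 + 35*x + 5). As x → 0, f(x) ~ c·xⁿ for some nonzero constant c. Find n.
4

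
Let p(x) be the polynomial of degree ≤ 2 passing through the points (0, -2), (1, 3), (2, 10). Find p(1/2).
1/4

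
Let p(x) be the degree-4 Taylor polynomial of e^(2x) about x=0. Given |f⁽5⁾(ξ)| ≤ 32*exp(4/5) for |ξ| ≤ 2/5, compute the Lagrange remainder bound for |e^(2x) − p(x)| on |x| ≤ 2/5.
128*exp(4/5)/46875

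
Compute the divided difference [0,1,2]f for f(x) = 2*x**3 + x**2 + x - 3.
7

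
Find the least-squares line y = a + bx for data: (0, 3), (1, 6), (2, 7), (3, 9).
a = 17/5, b = 19/10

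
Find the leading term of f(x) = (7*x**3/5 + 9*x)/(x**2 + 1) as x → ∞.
7*x/5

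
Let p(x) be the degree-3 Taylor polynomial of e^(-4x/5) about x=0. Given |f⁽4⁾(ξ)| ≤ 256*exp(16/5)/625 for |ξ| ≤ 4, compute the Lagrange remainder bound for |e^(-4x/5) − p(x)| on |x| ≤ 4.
8192*exp(16/5)/1875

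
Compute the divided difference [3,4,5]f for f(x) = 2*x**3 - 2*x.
24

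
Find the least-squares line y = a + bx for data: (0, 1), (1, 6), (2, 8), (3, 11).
a = 17/10, b = 16/5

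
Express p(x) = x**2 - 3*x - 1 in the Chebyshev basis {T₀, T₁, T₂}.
(-1/2)T₀ + (-3)T₁ + (1/2)T₂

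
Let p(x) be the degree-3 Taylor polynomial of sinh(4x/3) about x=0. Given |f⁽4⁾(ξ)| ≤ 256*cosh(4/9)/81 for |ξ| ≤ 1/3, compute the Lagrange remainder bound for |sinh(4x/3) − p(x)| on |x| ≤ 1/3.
32*cosh(4/9)/19683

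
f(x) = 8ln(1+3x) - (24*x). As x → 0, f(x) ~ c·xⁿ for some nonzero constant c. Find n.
2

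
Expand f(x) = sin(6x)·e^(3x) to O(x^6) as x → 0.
6*x + 18*x**2 - 9*x**3 - 81*x**4 - 1539*x**5/20 + O(x**6)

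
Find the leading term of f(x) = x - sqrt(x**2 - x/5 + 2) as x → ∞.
1/10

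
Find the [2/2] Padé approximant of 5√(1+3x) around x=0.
(225*x**2/16 + 75*x/4 + 5)/(9*x**2/16 + 9*x/4 + 1)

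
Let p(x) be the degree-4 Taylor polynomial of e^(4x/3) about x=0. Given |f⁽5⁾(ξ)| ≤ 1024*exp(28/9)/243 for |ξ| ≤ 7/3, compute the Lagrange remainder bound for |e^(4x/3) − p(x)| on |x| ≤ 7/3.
2151296*exp(28/9)/885735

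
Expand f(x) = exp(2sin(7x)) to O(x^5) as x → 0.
1 + 14*x + 98*x**2 + 343*x**3 + O(x**5)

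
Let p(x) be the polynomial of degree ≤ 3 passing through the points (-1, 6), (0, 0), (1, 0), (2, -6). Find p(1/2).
0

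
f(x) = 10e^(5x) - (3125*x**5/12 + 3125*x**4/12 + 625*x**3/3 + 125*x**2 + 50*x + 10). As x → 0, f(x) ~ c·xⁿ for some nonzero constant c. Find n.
6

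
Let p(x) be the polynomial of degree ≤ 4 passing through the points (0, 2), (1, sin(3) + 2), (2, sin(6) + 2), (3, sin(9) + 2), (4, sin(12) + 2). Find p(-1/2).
189*sin(6)/64 - 45*sin(9)/32 - 105*sin(3)/32 + 35*sin(12)/128 + 2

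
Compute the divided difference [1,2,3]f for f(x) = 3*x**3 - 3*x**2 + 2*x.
15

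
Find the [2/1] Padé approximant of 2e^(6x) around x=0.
(12*x**2 + 8*x + 2)/(1 - 2*x)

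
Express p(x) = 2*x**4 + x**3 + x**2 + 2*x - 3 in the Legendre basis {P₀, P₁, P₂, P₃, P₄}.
(-34/15)P₀ + (13/5)P₁ + (38/21)P₂ + (2/5)P₃ + (16/35)P₄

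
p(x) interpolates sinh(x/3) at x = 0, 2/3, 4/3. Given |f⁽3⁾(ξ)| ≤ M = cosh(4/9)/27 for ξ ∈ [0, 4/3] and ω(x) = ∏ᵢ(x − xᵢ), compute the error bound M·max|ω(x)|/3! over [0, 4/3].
8*sqrt(3)*cosh(4/9)/19683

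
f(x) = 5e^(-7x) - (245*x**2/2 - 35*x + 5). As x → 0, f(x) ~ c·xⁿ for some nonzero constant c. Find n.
3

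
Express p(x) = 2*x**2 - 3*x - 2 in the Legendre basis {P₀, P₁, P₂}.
(-4/3)P₀ + (-3)P₁ + (4/3)P₂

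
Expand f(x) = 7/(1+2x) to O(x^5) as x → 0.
7 - 14*x + 28*x**2 - 56*x**3 + 112*x**4 + O(x**5)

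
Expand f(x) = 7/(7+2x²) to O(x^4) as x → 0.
1 - 2*x**2/7 + O(x**4)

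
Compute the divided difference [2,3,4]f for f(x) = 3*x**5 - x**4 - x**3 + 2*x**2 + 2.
793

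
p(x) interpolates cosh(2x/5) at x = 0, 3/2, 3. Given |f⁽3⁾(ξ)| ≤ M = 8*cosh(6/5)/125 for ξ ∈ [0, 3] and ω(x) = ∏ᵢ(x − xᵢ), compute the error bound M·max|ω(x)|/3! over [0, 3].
sqrt(3)*cosh(6/5)/125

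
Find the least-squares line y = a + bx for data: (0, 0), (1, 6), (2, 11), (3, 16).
a = 3/10, b = 53/10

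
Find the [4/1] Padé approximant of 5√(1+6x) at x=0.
(243*x**4/8 - 27*x**3 + 81*x**2/2 + 36*x + 5)/(21*x/5 + 1)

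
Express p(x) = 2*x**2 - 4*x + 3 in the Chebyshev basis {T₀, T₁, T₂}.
(4)T₀ + (-4)T₁ + T₂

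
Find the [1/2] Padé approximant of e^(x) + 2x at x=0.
(145*x/51 + 1)/(-x**2/34 - 8*x/51 + 1)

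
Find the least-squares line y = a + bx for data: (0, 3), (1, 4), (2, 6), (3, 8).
a = 27/10, b = 17/10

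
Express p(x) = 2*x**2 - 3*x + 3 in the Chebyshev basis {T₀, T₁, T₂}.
(4)T₀ + (-3)T₁ + T₂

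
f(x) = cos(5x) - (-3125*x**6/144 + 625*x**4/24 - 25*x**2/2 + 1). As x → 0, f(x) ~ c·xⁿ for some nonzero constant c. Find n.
8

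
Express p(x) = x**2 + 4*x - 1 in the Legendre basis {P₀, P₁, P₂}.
(-2/3)P₀ + (4)P₁ + (2/3)P₂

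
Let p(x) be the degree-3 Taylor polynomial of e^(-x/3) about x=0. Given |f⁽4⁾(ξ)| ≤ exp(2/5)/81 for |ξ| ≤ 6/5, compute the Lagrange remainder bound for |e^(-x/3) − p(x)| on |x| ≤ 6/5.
2*exp(2/5)/1875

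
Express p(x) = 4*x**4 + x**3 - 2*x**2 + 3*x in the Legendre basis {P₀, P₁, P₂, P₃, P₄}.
(2/15)P₀ + (18/5)P₁ + (20/21)P₂ + (2/5)P₃ + (32/35)P₄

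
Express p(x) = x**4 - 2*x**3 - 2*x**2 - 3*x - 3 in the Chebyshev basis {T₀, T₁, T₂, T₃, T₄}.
(-29/8)T₀ + (-9/2)T₁ + (-1/2)T₂ + (-1/2)T₃ + (1/8)T₄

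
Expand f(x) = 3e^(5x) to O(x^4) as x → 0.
3 + 15*x + 75*x**2/2 + 125*x**3/2 + O(x**4)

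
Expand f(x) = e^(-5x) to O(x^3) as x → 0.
1 - 5*x + 25*x**2/2 + O(x**3)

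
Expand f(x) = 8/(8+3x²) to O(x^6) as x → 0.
1 - 3*x**2/8 + 9*x**4/64 + O(x**6)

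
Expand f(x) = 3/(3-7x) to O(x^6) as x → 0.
1 + 7*x/3 + 49*x**2/9 + 343*x**3/27 + 2401*x**4/81 + 16807*x**5/243 + O(x**6)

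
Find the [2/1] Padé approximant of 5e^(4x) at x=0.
(40*x**2/3 + 40*x/3 + 5)/(1 - 4*x/3)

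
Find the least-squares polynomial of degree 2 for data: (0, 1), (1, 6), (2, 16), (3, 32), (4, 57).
48/35 + (23/35)x + (23/7)x²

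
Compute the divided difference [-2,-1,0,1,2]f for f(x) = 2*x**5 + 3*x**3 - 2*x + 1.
0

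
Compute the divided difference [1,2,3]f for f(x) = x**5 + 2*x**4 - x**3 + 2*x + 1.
134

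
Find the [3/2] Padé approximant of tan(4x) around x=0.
(-64*x**3/15 + 4*x)/(1 - 32*x**2/5)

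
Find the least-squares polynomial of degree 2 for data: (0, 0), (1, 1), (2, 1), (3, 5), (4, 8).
1/7 + (-2/7)x + (4/7)x²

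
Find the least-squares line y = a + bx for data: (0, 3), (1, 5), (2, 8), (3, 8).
a = 33/10, b = 9/5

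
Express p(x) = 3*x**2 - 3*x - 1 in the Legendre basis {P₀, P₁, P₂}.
(-3)P₁ + (2)P₂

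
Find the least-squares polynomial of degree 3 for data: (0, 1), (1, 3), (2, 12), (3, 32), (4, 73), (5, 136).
22/21 + (65/126)x + (37/84)x² + (35/36)x³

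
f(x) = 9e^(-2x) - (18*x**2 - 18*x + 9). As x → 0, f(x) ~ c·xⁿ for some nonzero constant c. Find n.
3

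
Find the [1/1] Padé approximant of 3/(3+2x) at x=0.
1/(2*x/3 + 1)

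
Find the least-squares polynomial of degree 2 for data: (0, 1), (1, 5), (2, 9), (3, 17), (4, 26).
6/5 + (11/5)x + x²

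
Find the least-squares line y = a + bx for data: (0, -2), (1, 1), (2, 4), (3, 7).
a = -2, b = 3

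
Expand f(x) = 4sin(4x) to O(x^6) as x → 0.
16*x - 128*x**3/3 + 512*x**5/15 + O(x**6)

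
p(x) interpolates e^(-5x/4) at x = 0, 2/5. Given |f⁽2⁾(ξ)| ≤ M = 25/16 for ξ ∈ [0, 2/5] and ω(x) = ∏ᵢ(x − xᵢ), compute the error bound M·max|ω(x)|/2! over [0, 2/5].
1/32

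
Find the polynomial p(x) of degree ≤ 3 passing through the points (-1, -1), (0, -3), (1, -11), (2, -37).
-2*x**3 - 3*x**2 - 3*x - 3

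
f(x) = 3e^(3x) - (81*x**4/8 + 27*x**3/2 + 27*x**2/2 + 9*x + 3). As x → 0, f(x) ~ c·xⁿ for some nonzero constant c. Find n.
5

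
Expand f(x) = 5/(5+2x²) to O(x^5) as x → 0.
1 - 2*x**2/5 + 4*x**4/25 + O(x**5)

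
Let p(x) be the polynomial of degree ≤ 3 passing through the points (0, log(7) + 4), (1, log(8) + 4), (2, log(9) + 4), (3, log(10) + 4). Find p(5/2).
log(3*2**(3/8)*3**(7/8)*5**(5/16)*7**(1/16)/2) + 4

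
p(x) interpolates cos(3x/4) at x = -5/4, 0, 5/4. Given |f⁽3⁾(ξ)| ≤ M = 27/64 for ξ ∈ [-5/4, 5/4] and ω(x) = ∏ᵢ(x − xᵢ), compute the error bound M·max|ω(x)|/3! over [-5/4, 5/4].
125*sqrt(3)/4096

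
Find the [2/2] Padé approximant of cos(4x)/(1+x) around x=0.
(-136*x**2/21 - 4*x/21 + 1)/(4*x**2/3 + 17*x/21 + 1)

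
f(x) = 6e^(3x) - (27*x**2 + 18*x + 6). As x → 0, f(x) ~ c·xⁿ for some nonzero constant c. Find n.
3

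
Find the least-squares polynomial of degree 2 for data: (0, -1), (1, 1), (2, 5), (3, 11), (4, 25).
-17/35 + (-43/35)x + (13/7)x²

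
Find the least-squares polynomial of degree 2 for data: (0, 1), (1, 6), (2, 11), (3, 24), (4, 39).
7/5 + (7/5)x + (2)x²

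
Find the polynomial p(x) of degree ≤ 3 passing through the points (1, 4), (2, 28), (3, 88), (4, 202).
3*x**3 + 3*x - 2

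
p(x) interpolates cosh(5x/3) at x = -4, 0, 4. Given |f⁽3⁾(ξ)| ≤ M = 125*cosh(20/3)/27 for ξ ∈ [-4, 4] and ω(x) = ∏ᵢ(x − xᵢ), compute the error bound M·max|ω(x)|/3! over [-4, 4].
8000*sqrt(3)*cosh(20/3)/729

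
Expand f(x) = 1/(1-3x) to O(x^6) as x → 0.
1 + 3*x + 9*x**2 + 27*x**3 + 81*x**4 + 243*x**5 + O(x**6)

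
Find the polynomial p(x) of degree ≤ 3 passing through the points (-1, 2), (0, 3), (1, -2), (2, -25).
-2*x**3 - 3*x**2 + 3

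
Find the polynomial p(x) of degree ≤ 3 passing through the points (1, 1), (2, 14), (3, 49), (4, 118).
2*x**3 - x**2 + 2*x - 2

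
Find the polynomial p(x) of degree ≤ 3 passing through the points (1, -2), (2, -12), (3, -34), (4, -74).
-x**3 - 3*x + 2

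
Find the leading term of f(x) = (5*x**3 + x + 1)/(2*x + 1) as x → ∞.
5*x**2/2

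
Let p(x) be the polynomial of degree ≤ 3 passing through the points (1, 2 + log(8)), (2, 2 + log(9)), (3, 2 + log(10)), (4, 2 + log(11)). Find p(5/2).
2 + log(3*11**(15/16)*2**(3/8)*3**(1/8)*5**(9/16)/11)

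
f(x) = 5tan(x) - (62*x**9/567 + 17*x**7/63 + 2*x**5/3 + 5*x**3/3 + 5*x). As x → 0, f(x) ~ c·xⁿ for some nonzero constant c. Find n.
11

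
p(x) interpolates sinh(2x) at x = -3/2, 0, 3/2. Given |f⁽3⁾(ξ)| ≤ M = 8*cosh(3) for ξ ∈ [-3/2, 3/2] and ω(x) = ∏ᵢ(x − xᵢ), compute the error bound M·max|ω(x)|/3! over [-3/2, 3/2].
sqrt(3)*cosh(3)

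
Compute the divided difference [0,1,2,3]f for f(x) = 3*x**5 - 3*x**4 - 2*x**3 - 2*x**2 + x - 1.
55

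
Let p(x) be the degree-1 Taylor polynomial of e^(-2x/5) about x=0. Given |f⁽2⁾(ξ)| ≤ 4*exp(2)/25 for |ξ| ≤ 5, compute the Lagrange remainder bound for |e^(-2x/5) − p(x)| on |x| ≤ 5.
2*exp(2)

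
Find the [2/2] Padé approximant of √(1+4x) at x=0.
(5*x**2 + 5*x + 1)/(x**2 + 3*x + 1)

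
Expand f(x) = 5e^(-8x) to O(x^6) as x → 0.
5 - 40*x + 160*x**2 - 1280*x**3/3 + 2560*x**4/3 - 4096*x**5/3 + O(x**6)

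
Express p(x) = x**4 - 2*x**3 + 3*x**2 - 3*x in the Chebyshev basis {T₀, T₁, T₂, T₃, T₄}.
(15/8)T₀ + (-9/2)T₁ + (2)T₂ + (-1/2)T₃ + (1/8)T₄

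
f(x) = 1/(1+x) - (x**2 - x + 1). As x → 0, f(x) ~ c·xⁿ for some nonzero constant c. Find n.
3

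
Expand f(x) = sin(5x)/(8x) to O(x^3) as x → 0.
5/8 - 125*x**2/48 + O(x**3)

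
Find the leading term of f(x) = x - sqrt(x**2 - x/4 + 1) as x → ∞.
1/8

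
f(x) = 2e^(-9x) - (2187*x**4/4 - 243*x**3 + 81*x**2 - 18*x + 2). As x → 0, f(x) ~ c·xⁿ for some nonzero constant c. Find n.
5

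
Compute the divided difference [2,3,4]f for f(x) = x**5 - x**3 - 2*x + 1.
276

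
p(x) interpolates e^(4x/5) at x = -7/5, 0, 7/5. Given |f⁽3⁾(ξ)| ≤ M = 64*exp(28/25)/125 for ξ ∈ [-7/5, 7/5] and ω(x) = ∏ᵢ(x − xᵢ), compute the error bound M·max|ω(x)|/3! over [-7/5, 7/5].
21952*sqrt(3)*exp(28/25)/421875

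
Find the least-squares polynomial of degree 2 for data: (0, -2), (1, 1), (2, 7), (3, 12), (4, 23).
-13/7 + (127/70)x + (15/14)x²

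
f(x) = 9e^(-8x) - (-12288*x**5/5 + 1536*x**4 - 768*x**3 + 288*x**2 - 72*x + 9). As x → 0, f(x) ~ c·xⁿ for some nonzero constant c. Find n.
6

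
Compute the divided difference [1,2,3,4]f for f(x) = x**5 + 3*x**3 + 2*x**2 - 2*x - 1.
68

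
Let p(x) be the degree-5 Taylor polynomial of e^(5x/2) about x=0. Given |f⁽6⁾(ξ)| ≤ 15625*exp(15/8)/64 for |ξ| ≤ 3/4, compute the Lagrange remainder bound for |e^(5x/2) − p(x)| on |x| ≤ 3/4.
253125*exp(15/8)/4194304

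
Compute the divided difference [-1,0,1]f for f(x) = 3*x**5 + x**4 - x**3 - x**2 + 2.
0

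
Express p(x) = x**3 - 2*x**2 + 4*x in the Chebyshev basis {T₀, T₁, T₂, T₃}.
-T₀ + (19/4)T₁ - T₂ + (1/4)T₃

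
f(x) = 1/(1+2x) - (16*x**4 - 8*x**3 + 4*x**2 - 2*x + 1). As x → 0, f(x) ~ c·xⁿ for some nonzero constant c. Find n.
5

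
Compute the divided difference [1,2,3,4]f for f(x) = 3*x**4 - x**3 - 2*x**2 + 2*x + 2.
29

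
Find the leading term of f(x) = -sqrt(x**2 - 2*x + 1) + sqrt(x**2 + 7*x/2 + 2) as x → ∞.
11/4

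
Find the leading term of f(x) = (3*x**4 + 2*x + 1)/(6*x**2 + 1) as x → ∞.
x**2/2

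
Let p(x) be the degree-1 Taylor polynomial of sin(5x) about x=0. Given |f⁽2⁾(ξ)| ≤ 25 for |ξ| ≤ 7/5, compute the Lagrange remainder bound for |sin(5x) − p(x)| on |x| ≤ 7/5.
49/2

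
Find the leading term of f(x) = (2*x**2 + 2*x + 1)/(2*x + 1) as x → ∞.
x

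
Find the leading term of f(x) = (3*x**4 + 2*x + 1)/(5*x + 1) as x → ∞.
3*x**3/5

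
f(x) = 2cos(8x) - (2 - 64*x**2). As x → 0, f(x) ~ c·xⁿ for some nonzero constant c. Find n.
4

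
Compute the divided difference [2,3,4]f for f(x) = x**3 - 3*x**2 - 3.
6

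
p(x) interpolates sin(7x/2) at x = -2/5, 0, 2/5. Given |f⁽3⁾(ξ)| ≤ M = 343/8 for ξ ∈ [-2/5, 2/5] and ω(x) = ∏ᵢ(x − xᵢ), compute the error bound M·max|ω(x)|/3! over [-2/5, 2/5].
343*sqrt(3)/3375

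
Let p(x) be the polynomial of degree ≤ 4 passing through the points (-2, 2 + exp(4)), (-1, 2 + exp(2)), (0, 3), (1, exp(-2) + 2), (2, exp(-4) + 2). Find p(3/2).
(35 + 140*exp(2) + (-5*exp(4) + 186 + 28*exp(2))*exp(4))*exp(-4)/128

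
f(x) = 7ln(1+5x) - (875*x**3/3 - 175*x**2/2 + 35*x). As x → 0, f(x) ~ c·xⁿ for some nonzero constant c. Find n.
4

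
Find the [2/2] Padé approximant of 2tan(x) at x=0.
2*x/(1 - x**2/3)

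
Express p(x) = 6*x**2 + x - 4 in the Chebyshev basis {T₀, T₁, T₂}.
-T₀ + T₁ + (3)T₂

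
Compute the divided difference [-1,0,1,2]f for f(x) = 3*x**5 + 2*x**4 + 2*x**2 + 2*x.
19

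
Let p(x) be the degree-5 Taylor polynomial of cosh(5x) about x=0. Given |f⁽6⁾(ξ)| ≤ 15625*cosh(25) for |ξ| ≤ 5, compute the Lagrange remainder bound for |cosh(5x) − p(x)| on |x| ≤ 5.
48828125*cosh(25)/144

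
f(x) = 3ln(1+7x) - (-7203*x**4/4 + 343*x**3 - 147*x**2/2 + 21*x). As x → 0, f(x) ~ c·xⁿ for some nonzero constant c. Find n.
5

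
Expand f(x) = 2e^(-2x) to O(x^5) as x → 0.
2 - 4*x + 4*x**2 - 8*x**3/3 + 4*x**4/3 + O(x**5)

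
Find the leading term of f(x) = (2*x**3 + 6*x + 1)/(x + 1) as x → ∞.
2*x**2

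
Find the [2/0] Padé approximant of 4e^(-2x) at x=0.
8*x**2 - 8*x + 4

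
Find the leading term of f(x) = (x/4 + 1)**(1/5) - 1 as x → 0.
x/20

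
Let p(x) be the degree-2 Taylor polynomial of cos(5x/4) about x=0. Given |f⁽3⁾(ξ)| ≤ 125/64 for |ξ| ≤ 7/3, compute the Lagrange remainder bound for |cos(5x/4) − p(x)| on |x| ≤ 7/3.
42875/10368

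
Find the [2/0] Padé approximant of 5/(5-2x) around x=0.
4*x**2/25 + 2*x/5 + 1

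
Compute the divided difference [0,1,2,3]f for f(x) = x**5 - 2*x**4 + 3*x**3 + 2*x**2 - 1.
16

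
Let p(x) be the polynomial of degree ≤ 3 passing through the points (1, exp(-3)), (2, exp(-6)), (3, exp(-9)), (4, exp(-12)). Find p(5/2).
(-exp(9) - 1 + 9*exp(3) + 9*exp(6))*exp(-12)/16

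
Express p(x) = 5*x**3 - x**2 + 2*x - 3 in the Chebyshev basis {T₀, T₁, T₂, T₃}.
(-7/2)T₀ + (23/4)T₁ + (-1/2)T₂ + (5/4)T₃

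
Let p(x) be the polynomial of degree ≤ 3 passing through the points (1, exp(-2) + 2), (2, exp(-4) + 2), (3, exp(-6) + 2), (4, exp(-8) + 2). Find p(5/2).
(-exp(6) - 1 + 9*exp(2) + 9*exp(4) + 32*exp(8))*exp(-8)/16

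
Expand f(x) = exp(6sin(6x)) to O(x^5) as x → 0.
1 + 36*x + 648*x**2 + 7560*x**3 + 62208*x**4 + O(x**5)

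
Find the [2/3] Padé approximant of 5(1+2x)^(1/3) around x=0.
(70*x**2/9 + 40*x/3 + 5)/(-4*x**3/81 + 2*x**2/3 + 2*x + 1)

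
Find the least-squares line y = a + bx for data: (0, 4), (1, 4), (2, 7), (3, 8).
a = 7/2, b = 3/2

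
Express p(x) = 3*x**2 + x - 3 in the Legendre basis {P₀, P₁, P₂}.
(-2)P₀ + P₁ + (2)P₂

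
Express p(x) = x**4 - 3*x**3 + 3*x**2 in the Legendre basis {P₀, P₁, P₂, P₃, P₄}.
(6/5)P₀ + (-9/5)P₁ + (18/7)P₂ + (-6/5)P₃ + (8/35)P₄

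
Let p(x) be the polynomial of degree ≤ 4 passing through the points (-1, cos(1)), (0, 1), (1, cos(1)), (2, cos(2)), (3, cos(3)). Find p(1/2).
3*cos(3)/128 - 5*cos(2)/32 + 85*cos(1)/128 + 15/32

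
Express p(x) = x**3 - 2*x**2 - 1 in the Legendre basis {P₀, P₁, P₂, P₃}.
(-5/3)P₀ + (3/5)P₁ + (-4/3)P₂ + (2/5)P₃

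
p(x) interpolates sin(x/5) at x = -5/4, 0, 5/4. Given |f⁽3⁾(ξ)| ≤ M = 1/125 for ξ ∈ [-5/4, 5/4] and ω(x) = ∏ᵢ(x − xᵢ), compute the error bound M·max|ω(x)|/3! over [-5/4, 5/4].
sqrt(3)/1728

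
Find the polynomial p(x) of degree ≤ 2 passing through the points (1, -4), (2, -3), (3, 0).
x**2 - 2*x - 3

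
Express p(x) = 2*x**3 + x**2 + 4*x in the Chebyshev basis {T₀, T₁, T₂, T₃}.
(1/2)T₀ + (11/2)T₁ + (1/2)T₂ + (1/2)T₃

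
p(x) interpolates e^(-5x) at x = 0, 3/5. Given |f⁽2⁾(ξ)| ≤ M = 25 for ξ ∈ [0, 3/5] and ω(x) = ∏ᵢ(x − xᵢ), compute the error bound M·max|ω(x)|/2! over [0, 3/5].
9/8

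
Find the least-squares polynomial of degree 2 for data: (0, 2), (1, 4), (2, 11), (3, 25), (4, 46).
78/35 + (-137/70)x + (45/14)x²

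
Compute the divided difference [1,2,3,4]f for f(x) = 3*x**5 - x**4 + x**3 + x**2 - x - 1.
186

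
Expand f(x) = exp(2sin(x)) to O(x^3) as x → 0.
1 + 2*x + 2*x**2 + O(x**3)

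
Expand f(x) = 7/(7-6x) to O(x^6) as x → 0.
1 + 6*x/7 + 36*x**2/49 + 216*x**3/343 + 1296*x**4/2401 + 7776*x**5/16807 + O(x**6)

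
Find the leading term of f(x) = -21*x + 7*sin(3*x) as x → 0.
-63*x**3/2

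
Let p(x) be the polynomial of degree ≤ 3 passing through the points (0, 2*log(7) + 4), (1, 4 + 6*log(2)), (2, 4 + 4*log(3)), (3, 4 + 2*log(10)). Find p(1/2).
4 + log(32*5**(1/8)*6**(3/4)*7**(5/8)/9)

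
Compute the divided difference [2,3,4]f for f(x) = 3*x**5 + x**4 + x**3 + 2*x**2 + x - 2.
921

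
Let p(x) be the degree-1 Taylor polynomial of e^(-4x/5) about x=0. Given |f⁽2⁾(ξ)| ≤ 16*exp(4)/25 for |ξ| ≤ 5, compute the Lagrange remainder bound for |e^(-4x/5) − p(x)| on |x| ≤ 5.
8*exp(4)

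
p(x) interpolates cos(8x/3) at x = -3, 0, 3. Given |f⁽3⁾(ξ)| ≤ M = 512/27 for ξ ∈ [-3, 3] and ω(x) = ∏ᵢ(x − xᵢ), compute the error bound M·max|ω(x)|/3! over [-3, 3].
512*sqrt(3)/27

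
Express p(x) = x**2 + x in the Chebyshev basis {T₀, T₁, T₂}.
(1/2)T₀ + T₁ + (1/2)T₂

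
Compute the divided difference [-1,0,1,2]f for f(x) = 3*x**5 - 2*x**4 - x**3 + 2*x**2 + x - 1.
10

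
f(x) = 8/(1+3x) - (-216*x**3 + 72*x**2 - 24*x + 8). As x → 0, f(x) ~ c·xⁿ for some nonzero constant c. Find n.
4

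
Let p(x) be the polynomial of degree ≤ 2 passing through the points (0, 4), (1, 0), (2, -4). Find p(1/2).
2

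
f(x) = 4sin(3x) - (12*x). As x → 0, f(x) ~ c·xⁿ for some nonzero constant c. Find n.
3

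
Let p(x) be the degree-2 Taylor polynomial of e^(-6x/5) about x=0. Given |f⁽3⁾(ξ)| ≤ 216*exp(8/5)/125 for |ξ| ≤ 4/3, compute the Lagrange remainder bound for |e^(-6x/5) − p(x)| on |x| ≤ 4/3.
256*exp(8/5)/375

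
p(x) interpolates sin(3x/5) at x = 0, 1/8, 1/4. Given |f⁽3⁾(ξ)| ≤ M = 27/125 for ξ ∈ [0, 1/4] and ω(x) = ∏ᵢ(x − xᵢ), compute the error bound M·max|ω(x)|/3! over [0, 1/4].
sqrt(3)/64000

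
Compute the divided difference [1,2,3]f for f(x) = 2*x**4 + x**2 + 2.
51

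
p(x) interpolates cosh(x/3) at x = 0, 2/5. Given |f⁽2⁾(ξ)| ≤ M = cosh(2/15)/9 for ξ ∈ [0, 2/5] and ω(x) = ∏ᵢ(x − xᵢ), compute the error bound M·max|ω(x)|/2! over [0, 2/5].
cosh(2/15)/450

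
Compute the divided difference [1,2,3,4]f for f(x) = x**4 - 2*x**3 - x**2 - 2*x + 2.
8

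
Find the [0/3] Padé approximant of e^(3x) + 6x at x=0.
1/(-1305*x**3/2 + 153*x**2/2 - 9*x + 1)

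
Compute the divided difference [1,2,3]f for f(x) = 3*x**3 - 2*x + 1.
18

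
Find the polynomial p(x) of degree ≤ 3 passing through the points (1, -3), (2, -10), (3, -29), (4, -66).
-x**3 - 2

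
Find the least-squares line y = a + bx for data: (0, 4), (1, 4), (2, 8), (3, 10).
a = 16/5, b = 11/5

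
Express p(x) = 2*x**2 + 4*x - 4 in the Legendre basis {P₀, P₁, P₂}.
(-10/3)P₀ + (4)P₁ + (4/3)P₂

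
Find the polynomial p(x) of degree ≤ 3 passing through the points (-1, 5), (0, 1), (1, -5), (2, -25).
-2*x**3 - x**2 - 3*x + 1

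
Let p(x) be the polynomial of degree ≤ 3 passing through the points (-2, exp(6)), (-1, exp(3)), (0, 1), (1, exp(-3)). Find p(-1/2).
((-exp(6) + 9 + 9*exp(3))*exp(3) - 1)*exp(-3)/16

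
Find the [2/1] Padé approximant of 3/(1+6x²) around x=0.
3 - 18*x**2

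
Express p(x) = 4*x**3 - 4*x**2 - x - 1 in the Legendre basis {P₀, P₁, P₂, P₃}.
(-7/3)P₀ + (7/5)P₁ + (-8/3)P₂ + (8/5)P₃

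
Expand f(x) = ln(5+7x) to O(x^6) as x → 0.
log(5) + 7*x/5 - 49*x**2/50 + 343*x**3/375 - 2401*x**4/2500 + 16807*x**5/15625 + O(x**6)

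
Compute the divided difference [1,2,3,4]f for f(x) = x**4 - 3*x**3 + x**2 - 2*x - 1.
7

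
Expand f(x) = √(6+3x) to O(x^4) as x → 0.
sqrt(6) + sqrt(6)*x/4 - sqrt(6)*x**2/32 + sqrt(6)*x**3/128 + O(x**4)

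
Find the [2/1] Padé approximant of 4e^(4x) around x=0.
(32*x**2/3 + 32*x/3 + 4)/(1 - 4*x/3)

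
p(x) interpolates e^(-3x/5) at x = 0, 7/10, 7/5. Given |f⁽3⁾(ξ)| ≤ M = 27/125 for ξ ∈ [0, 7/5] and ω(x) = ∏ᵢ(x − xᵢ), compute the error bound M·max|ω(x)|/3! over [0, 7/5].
343*sqrt(3)/125000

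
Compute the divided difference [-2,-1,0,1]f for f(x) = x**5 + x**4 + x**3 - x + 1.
4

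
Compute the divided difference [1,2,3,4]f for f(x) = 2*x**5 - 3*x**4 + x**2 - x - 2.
100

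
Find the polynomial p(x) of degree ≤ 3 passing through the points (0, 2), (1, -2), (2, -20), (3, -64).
-2*x**3 - x**2 - x + 2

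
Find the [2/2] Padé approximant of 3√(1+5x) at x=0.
(375*x**2/16 + 75*x/4 + 3)/(25*x**2/16 + 15*x/4 + 1)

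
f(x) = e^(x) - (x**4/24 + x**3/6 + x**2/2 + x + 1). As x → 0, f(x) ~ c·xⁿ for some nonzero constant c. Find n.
5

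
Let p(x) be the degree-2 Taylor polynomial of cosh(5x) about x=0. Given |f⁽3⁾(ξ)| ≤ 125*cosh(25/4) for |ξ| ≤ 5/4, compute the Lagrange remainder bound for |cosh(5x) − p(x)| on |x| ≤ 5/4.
15625*cosh(25/4)/384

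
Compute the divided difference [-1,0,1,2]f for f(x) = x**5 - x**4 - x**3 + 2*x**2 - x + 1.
2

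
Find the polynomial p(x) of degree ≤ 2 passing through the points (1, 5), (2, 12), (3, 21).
x**2 + 4*x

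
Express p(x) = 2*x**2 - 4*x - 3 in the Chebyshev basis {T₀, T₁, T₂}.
(-2)T₀ + (-4)T₁ + T₂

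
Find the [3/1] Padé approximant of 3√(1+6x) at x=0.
(-81*x**3/8 + 81*x**2/4 + 81*x/4 + 3)/(15*x/4 + 1)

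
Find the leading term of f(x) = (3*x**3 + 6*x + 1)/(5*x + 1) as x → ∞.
3*x**2/5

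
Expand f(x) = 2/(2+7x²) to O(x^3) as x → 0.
1 - 7*x**2/2 + O(x**3)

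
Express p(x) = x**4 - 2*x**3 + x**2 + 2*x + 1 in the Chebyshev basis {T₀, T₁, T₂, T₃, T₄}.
(15/8)T₀ + (1/2)T₁ + T₂ + (-1/2)T₃ + (1/8)T₄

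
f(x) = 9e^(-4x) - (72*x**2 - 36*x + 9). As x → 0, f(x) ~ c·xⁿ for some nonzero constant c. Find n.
3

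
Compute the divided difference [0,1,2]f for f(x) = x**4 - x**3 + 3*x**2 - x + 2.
7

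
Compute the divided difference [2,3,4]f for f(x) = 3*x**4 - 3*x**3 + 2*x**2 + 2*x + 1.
140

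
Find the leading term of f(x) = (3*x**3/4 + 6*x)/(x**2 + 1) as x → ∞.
3*x/4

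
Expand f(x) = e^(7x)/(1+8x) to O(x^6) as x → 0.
1 - x + 65*x**2/2 - 1217*x**3/6 + 41345*x**4/24 - 1636993*x**5/120 + O(x**6)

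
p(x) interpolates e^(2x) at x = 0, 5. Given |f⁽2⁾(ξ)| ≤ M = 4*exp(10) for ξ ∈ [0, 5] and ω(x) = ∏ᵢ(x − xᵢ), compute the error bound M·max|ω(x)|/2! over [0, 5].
25*exp(10)/2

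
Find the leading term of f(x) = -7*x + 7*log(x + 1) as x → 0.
-7*x**2/2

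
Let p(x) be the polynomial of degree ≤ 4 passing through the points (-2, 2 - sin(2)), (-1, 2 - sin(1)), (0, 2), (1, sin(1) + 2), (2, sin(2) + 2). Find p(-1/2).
-5*sin(1)/8 + sin(2)/16 + 2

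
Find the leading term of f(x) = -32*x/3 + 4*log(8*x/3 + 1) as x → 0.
-128*x**2/9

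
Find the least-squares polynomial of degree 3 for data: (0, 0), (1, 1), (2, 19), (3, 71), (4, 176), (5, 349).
1/21 + (-122/63)x + (-2/21)x² + (26/9)x³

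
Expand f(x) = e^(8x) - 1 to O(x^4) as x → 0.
8*x + 32*x**2 + 256*x**3/3 + O(x**4)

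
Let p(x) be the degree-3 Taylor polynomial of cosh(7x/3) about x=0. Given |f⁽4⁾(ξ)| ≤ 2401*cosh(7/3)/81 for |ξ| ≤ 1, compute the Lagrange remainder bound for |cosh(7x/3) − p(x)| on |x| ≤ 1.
2401*cosh(7/3)/1944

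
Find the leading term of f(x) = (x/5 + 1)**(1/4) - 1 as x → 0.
x/20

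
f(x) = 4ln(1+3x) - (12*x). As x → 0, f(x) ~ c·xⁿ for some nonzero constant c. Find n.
2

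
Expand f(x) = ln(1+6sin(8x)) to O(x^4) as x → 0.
48*x - 1152*x**2 + 36352*x**3 + O(x**4)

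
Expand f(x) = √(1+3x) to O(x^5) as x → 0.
1 + 3*x/2 - 9*x**2/8 + 27*x**3/16 - 405*x**4/128 + O(x**5)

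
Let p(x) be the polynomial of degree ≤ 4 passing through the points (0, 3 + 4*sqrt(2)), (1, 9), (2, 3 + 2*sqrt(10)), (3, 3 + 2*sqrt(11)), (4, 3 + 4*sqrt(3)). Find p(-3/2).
-2031/16 - 385*sqrt(11)/16 + 315*sqrt(3)/32 + 1155*sqrt(2)/32 + 1485*sqrt(10)/32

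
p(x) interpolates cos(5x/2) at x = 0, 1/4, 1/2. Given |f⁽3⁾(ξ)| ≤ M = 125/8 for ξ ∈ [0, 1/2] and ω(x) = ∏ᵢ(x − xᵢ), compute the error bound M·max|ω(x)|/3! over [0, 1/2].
125*sqrt(3)/13824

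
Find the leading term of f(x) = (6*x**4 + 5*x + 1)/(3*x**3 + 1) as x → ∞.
2*x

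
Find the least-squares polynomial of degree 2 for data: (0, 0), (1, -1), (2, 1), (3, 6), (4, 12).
-6/35 + (-123/70)x + (17/14)x²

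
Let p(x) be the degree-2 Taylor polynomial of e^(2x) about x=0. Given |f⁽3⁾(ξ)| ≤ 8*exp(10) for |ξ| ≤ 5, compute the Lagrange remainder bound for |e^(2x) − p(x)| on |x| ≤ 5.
500*exp(10)/3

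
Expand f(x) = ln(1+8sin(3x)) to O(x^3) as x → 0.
24*x - 288*x**2 + O(x**3)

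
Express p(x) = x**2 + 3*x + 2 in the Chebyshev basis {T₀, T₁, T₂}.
(5/2)T₀ + (3)T₁ + (1/2)T₂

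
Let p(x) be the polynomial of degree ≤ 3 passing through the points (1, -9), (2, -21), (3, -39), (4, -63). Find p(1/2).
-21/4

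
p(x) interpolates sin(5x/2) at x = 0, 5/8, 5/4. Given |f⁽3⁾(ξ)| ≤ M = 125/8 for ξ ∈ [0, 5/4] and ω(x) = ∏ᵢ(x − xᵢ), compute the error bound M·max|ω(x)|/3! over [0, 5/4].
15625*sqrt(3)/110592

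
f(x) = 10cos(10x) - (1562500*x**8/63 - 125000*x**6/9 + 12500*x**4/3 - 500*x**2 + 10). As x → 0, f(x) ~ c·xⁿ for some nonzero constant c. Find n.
10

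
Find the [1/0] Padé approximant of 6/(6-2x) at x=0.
x/3 + 1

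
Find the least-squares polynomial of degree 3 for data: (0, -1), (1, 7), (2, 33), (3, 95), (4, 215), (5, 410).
-1 + (81/14)x + (-27/28)x² + (13/4)x³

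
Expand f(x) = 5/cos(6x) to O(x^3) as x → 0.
5 + 90*x**2 + O(x**3)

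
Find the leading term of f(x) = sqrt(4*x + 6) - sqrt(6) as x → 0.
sqrt(6)*x/3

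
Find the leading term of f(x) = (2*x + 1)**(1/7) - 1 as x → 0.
2*x/7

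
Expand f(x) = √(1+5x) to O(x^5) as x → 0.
1 + 5*x/2 - 25*x**2/8 + 125*x**3/16 - 3125*x**4/128 + O(x**5)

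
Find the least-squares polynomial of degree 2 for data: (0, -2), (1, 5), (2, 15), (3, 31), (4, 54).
-11/7 + (103/35)x + (19/7)x²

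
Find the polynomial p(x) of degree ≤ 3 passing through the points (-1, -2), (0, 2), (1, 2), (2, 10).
2*x**3 - 2*x**2 + 2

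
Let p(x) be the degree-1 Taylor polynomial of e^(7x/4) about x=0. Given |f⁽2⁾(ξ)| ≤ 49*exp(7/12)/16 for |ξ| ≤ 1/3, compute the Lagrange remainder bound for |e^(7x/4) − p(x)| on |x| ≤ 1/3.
49*exp(7/12)/288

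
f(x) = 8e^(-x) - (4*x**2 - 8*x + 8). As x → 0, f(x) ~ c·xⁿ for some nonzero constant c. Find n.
3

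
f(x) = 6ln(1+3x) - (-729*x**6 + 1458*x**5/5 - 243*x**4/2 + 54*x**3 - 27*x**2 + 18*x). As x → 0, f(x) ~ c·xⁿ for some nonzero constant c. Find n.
7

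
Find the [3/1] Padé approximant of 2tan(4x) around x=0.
128*x**3/3 + 8*x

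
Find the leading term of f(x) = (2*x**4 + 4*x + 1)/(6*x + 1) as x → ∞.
x**3/3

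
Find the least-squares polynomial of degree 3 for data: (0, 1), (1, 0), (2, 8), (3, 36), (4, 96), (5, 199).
125/126 + (-1175/756)x + (-47/36)x² + (103/54)x³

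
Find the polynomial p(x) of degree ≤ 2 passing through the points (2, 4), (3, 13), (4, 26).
2*x**2 - x - 2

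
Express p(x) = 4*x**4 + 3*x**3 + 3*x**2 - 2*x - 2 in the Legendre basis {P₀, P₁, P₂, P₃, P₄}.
(-1/5)P₀ + (-1/5)P₁ + (30/7)P₂ + (6/5)P₃ + (32/35)P₄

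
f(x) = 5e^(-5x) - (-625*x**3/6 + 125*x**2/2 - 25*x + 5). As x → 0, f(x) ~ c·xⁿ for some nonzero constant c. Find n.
4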